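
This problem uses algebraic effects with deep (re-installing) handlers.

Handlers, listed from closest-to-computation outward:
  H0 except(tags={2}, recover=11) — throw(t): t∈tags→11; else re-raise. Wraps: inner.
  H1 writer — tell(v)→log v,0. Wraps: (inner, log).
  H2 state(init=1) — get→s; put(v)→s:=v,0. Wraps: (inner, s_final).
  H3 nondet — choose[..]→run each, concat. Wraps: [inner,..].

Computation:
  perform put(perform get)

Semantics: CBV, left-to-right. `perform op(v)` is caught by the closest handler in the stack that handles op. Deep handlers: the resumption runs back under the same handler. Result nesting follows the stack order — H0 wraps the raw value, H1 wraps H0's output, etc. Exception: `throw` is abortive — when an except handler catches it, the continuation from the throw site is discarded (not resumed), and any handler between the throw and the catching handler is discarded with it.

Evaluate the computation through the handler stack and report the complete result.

Working:
get @ H2 ⇒ 1
put(1) @ H2 ⇒ s:=1
H0 returns 0
H1 returns (0, ())
H2 returns ((0, ()), 1)
H3 returns [((0, ()), 1)]
= [((0, ()), 1)]

Answer: [((0, ()), 1)]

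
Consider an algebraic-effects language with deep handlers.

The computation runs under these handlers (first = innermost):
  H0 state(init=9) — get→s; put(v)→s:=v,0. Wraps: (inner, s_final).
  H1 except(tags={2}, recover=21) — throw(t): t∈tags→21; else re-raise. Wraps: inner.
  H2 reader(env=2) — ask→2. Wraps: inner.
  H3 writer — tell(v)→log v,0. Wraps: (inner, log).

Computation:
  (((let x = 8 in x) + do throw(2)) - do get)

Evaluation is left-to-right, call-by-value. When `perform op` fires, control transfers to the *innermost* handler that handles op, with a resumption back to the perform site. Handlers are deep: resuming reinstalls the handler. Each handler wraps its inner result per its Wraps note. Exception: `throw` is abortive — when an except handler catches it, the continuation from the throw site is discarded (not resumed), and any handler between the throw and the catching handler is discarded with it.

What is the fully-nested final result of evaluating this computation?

Answer: (21, ())

Step-by-step:
throw(2) @ H1 caught ⇒ 21
H2 returns 21
H3 returns (21, ())
= (21, ())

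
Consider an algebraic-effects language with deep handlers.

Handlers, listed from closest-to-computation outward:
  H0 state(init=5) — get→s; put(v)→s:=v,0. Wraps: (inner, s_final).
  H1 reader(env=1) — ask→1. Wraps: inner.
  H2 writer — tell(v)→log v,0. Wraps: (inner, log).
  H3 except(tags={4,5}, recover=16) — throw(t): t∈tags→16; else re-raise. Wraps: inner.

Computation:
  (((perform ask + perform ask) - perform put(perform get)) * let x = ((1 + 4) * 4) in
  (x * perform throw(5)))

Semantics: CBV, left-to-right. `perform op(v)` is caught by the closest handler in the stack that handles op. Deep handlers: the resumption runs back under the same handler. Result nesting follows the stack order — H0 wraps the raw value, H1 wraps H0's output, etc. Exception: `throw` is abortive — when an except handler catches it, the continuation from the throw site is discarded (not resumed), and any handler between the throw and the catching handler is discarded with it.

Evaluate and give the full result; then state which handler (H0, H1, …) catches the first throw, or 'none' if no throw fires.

Answer: 16 ; first throw caught by: H3

Step-by-step:
ask @ H1 ⇒ 1
ask @ H1 ⇒ 1
get @ H0 ⇒ 5
put(5) @ H0 ⇒ s:=5
throw(5) @ H3 caught ⇒ 16
= 16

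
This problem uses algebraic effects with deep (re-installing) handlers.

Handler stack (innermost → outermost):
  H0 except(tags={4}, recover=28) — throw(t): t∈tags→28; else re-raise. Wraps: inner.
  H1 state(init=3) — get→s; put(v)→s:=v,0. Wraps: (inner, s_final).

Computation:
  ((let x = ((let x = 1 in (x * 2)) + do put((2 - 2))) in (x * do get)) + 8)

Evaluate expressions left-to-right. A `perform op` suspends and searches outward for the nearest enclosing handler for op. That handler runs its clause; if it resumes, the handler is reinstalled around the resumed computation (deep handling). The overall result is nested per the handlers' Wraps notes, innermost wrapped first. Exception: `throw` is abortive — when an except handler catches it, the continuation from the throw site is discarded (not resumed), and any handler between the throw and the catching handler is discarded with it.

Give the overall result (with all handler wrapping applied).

Evaluation trace:
put(0) @ H1 ⇒ s:=0
get @ H1 ⇒ 0
H0 returns 8
H1 returns (8, 0)
= (8, 0)

Answer: (8, 0)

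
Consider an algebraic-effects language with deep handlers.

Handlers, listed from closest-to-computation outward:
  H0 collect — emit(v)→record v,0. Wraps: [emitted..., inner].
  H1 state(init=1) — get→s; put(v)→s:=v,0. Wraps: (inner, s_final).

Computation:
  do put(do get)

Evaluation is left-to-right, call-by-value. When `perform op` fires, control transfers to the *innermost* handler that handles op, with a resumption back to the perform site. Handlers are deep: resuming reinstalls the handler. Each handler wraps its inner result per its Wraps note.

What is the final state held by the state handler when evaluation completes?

Answer: 1

Working:
get @ H1 ⇒ 1
put(1) @ H1 ⇒ s:=1
H0 returns [0]
H1 returns ([0], 1)
= ([0], 1)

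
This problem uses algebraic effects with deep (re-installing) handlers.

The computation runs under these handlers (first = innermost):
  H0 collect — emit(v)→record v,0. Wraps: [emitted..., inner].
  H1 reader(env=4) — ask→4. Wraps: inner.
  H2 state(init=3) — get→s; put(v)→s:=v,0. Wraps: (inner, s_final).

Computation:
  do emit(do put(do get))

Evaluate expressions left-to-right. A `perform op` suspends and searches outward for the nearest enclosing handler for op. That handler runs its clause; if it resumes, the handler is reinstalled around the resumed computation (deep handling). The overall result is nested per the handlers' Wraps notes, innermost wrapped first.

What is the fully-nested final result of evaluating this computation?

Answer: ([0, 0], 3)

Evaluation trace:
get @ H2 ⇒ 3
put(3) @ H2 ⇒ s:=3
emit(0) @ H0 ⇒ out+=0
H0 returns [0, 0]
H1 returns [0, 0]
H2 returns ([0, 0], 3)
= ([0, 0], 3)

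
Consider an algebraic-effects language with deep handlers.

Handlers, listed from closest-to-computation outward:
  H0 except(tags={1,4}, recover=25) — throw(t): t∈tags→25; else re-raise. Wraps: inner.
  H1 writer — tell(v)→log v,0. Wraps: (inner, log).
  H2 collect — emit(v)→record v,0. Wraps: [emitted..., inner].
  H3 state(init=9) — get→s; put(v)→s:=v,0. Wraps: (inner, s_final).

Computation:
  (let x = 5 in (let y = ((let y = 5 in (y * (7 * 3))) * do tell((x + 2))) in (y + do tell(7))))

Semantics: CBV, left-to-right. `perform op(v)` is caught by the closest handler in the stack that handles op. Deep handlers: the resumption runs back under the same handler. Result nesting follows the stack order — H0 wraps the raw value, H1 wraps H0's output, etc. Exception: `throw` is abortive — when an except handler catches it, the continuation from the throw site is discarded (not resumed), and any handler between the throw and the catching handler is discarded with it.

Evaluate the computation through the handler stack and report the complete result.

Answer: ([(0, (7, 7))], 9)

Evaluation trace:
tell(7) @ H1 ⇒ log+=7
tell(7) @ H1 ⇒ log+=7
H0 returns 0
H1 returns (0, (7, 7))
H2 returns [(0, (7, 7))]
H3 returns ([(0, (7, 7))], 9)
= ([(0, (7, 7))], 9)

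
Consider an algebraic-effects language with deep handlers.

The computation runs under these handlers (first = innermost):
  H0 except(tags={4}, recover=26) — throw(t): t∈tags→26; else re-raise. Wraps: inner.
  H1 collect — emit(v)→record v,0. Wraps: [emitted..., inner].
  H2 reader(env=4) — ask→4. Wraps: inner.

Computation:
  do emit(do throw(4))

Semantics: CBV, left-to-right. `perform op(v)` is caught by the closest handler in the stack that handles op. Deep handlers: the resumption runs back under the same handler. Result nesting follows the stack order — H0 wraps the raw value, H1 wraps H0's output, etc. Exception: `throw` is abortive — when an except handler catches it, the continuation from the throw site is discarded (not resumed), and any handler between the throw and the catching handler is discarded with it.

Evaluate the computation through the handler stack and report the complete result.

Evaluation trace:
throw(4) @ H0 caught ⇒ 26
H1 returns [26]
H2 returns [26]
= [26]

Answer: [26]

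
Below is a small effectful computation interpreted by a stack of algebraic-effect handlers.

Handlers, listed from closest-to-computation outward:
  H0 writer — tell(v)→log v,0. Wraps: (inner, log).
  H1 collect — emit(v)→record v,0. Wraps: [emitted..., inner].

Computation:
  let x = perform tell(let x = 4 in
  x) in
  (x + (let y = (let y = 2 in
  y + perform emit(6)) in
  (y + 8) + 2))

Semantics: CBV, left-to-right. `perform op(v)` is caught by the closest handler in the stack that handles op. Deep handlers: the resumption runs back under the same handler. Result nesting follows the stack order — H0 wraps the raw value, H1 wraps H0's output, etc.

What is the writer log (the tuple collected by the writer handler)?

Answer: (4)

Working:
tell(4) @ H0 ⇒ log+=4
emit(6) @ H1 ⇒ out+=6
H0 returns (12, (4))
H1 returns [6, (12, (4))]
= [6, (12, (4))]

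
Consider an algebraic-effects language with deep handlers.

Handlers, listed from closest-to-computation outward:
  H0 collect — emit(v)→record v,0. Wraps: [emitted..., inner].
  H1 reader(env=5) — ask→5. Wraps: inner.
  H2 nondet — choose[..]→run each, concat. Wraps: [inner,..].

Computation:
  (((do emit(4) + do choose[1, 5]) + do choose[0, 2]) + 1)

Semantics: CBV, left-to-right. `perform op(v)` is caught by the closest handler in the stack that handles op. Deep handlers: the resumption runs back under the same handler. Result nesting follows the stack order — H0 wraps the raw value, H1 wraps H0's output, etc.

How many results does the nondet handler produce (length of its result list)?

Step-by-step:
emit(4) @ H0 ⇒ out+=4
choose[1, 5] @ H2
  branch[0] choose=1:
    choose[0, 2] @ H2
      branch[0] choose=0:
        H0 returns [4, 2]
        H1 returns [4, 2]
        H2 returns [[4, 2]]
      branch[1] choose=2:
        H0 returns [4, 4]
        H1 returns [4, 4]
        H2 returns [[4, 4]]
  branch[1] choose=5:
    choose[0, 2] @ H2
      branch[0] choose=0:
        H0 returns [4, 6]
        H1 returns [4, 6]
        H2 returns [[4, 6]]
      branch[1] choose=2:
        H0 returns [4, 8]
        H1 returns [4, 8]
        H2 returns [[4, 8]]
= [[4, 2], [4, 4], [4, 6], [4, 8]]

Answer: 4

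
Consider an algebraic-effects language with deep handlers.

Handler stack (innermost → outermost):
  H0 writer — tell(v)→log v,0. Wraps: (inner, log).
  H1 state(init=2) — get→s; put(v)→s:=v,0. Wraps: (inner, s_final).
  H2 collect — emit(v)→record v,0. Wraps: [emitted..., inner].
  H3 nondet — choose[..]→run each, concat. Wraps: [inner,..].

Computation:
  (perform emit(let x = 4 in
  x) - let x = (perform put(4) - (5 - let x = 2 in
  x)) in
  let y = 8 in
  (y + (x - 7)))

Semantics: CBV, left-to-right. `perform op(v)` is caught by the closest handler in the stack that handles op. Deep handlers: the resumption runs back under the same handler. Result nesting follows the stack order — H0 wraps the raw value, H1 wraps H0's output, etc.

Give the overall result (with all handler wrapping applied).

Step-by-step:
emit(4) @ H2 ⇒ out+=4
put(4) @ H1 ⇒ s:=4
H0 returns (2, ())
H1 returns ((2, ()), 4)
H2 returns [4, ((2, ()), 4)]
H3 returns [[4, ((2, ()), 4)]]
= [[4, ((2, ()), 4)]]

Answer: [[4, ((2, ()), 4)]]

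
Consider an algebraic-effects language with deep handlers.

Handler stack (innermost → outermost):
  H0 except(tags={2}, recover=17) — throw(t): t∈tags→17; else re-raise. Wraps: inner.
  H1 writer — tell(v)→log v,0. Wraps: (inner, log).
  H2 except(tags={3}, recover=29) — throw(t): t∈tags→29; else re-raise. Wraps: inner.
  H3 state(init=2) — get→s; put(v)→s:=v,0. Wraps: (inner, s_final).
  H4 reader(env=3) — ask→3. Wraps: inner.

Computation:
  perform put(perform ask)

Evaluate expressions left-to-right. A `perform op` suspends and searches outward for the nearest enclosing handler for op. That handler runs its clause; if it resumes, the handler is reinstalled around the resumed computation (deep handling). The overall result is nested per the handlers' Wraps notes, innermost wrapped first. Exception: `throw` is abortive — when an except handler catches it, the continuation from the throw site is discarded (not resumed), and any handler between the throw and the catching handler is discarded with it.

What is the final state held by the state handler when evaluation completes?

Answer: 3

Evaluation trace:
ask @ H4 ⇒ 3
put(3) @ H3 ⇒ s:=3
H0 returns 0
H1 returns (0, ())
H2 returns (0, ())
H3 returns ((0, ()), 3)
H4 returns ((0, ()), 3)
= ((0, ()), 3)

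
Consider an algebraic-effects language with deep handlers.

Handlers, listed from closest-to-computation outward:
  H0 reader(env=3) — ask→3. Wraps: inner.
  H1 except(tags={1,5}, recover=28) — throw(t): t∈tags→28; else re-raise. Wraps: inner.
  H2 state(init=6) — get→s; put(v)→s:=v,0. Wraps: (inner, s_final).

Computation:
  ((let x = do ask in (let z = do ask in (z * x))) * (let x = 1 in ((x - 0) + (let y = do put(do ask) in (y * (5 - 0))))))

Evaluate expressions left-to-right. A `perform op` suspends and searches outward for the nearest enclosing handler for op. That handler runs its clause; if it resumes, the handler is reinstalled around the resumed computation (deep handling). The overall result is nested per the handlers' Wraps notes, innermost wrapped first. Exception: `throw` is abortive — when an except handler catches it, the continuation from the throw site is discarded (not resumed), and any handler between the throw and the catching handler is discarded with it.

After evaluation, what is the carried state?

Evaluation trace:
ask @ H0 ⇒ 3
ask @ H0 ⇒ 3
ask @ H0 ⇒ 3
put(3) @ H2 ⇒ s:=3
H0 returns 9
H1 returns 9
H2 returns (9, 3)
= (9, 3)

Answer: 3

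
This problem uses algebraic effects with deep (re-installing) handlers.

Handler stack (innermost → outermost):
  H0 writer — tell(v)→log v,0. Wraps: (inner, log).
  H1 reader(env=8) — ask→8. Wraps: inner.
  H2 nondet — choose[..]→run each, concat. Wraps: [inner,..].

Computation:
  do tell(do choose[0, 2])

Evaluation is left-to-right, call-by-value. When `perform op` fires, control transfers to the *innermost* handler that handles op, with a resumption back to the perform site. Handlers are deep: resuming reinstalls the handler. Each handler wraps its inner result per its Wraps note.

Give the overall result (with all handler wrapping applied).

Step-by-step:
choose[0, 2] @ H2
  branch[0] choose=0:
    tell(0) @ H0 ⇒ log+=0
    H0 returns (0, (0))
    H1 returns (0, (0))
    H2 returns [(0, (0))]
  branch[1] choose=2:
    tell(2) @ H0 ⇒ log+=2
    H0 returns (0, (2))
    H1 returns (0, (2))
    H2 returns [(0, (2))]
= [(0, (0)), (0, (2))]

Answer: [(0, (0)), (0, (2))]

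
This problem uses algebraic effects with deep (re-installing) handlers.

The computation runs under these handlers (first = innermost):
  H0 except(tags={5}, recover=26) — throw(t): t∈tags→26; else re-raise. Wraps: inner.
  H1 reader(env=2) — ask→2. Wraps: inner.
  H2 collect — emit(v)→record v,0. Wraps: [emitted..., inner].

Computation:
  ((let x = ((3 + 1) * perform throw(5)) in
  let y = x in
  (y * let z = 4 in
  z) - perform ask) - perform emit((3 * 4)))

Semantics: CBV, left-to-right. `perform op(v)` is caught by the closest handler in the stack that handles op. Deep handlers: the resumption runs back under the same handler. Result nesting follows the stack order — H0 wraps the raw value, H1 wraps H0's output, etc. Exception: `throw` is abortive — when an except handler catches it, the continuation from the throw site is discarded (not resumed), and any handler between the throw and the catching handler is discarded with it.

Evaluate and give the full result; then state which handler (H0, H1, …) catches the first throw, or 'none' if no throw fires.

Evaluation trace:
throw(5) @ H0 caught ⇒ 26
H1 returns 26
H2 returns [26]
= [26]

Answer: [26] ; first throw caught by: H0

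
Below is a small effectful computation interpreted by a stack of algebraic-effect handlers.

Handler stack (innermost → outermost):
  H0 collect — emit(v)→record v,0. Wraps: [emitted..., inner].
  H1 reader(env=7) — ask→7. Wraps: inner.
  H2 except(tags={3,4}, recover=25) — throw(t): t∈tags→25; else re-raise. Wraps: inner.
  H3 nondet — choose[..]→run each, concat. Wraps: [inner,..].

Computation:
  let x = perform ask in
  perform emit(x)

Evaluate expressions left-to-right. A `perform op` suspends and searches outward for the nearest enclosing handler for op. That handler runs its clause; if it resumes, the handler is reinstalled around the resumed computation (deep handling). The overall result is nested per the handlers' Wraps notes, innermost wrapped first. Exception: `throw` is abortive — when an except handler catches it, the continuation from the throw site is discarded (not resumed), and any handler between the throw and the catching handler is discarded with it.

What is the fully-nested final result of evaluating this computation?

Answer: [[7, 0]]

Working:
ask @ H1 ⇒ 7
emit(7) @ H0 ⇒ out+=7
H0 returns [7, 0]
H1 returns [7, 0]
H2 returns [7, 0]
H3 returns [[7, 0]]
= [[7, 0]]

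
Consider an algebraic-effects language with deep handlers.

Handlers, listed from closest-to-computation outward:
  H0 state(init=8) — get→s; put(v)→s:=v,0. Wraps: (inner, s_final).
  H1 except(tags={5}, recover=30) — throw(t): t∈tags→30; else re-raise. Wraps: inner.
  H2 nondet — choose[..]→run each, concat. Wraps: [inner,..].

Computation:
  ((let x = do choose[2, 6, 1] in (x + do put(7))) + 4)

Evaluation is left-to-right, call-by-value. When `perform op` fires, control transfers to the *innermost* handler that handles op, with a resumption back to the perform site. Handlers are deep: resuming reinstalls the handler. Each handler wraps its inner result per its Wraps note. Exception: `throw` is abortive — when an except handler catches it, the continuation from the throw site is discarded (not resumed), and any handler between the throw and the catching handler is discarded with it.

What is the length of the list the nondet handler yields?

Answer: 3

Step-by-step:
choose[2, 6, 1] @ H2
  branch[0] choose=2:
    put(7) @ H0 ⇒ s:=7
    H0 returns (6, 7)
    H1 returns (6, 7)
    H2 returns [(6, 7)]
  branch[1] choose=6:
    put(7) @ H0 ⇒ s:=7
    H0 returns (10, 7)
    H1 returns (10, 7)
    H2 returns [(10, 7)]
  branch[2] choose=1:
    put(7) @ H0 ⇒ s:=7
    H0 returns (5, 7)
    H1 returns (5, 7)
    H2 returns [(5, 7)]
= [(6, 7), (10, 7), (5, 7)]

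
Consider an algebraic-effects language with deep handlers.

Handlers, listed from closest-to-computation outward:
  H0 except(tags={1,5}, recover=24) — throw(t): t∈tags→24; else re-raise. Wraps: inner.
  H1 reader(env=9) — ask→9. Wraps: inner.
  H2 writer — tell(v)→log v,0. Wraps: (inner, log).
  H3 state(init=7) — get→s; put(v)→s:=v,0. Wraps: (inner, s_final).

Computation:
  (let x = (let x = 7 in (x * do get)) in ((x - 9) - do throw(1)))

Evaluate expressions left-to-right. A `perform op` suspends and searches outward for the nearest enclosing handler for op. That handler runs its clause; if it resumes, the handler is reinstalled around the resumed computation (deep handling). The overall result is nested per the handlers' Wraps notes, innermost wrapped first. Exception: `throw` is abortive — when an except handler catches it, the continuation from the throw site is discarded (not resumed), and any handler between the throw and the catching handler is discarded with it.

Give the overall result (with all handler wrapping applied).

Working:
get @ H3 ⇒ 7
throw(1) @ H0 caught ⇒ 24
H1 returns 24
H2 returns (24, ())
H3 returns ((24, ()), 7)
= ((24, ()), 7)

Answer: ((24, ()), 7)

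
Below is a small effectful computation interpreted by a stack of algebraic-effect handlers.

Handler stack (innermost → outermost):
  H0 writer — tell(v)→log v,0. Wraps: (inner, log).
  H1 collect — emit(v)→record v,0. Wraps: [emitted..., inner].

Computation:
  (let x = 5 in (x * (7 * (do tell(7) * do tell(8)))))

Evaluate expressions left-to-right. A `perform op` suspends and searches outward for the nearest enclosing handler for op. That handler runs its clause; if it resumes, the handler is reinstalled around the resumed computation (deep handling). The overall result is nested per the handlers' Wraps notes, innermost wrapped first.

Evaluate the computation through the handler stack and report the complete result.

Evaluation trace:
tell(7) @ H0 ⇒ log+=7
tell(8) @ H0 ⇒ log+=8
H0 returns (0, (7, 8))
H1 returns [(0, (7, 8))]
= [(0, (7, 8))]

Answer: [(0, (7, 8))]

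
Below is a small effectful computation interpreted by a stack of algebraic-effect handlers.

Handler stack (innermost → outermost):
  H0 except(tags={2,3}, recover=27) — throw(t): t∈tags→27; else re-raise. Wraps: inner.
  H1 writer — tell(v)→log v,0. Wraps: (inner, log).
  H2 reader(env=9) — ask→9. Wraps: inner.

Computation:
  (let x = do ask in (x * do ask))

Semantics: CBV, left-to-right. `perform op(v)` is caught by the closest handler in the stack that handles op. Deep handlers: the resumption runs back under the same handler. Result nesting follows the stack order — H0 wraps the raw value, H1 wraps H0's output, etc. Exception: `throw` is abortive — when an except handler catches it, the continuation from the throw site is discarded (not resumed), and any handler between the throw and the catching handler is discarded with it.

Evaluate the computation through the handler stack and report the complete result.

Answer: (81, ())

Working:
ask @ H2 ⇒ 9
ask @ H2 ⇒ 9
H0 returns 81
H1 returns (81, ())
H2 returns (81, ())
= (81, ())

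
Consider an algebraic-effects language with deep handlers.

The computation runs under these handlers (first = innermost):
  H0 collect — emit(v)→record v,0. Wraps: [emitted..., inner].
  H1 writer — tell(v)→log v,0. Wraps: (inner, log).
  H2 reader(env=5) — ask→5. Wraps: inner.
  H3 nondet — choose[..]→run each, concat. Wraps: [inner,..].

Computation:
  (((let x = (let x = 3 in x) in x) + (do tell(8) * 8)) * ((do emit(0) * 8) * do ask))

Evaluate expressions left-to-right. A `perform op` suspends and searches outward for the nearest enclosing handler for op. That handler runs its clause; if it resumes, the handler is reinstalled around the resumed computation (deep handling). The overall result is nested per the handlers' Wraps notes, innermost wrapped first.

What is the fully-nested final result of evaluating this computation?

Step-by-step:
tell(8) @ H1 ⇒ log+=8
emit(0) @ H0 ⇒ out+=0
ask @ H2 ⇒ 5
H0 returns [0, 0]
H1 returns ([0, 0], (8))
H2 returns ([0, 0], (8))
H3 returns [([0, 0], (8))]
= [([0, 0], (8))]

Answer: [([0, 0], (8))]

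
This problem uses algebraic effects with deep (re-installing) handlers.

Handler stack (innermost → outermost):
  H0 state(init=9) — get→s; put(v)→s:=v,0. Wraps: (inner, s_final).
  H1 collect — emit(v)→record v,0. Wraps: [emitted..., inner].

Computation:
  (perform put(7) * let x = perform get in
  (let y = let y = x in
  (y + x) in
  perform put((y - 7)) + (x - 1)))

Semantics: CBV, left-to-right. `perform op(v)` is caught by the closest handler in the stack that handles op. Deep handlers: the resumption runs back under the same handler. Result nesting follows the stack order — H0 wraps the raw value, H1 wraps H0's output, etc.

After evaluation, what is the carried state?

Answer: 7

Working:
put(7) @ H0 ⇒ s:=7
get @ H0 ⇒ 7
put(7) @ H0 ⇒ s:=7
H0 returns (0, 7)
H1 returns [(0, 7)]
= [(0, 7)]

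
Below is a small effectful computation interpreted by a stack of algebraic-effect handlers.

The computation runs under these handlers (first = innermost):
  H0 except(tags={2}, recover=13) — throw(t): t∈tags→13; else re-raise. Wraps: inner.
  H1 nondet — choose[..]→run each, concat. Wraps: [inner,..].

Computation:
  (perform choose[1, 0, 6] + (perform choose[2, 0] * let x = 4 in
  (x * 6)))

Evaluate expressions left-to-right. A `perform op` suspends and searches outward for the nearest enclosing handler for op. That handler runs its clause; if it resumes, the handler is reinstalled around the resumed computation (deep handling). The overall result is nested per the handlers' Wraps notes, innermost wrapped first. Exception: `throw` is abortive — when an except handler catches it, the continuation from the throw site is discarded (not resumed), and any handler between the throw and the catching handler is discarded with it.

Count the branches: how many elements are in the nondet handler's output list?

Evaluation trace:
choose[1, 0, 6] @ H1
  branch[0] choose=1:
    choose[2, 0] @ H1
      branch[0] choose=2:
        H0 returns 49
        H1 returns [49]
      branch[1] choose=0:
        H0 returns 1
        H1 returns [1]
  branch[1] choose=0:
    choose[2, 0] @ H1
      branch[0] choose=2:
        H0 returns 48
        H1 returns [48]
      branch[1] choose=0:
        H0 returns 0
        H1 returns [0]
  branch[2] choose=6:
    choose[2, 0] @ H1
      branch[0] choose=2:
        H0 returns 54
        H1 returns [54]
      branch[1] choose=0:
        H0 returns 6
        H1 returns [6]
= [49, 1, 48, 0, 54, 6]

Answer: 6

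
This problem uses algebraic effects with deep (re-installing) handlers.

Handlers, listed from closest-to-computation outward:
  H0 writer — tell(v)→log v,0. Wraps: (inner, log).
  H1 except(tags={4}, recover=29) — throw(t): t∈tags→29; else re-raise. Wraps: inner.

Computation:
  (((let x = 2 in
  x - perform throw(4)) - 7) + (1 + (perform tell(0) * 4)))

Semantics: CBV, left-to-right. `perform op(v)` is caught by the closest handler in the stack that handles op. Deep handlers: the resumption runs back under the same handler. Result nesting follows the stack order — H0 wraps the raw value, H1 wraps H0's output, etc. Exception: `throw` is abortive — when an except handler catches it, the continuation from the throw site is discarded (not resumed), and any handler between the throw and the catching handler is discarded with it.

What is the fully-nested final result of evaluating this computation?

Step-by-step:
throw(4) @ H1 caught ⇒ 29
= 29

Answer: 29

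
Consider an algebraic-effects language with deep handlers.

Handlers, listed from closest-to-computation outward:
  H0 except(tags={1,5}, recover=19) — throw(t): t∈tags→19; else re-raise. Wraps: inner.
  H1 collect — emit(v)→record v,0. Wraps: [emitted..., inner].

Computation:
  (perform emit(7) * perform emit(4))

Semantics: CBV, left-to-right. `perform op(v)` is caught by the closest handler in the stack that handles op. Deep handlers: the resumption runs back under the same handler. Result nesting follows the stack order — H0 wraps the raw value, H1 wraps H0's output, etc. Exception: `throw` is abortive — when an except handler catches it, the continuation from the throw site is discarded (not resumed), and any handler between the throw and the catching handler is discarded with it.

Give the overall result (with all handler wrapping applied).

Answer: [7, 4, 0]

Evaluation trace:
emit(7) @ H1 ⇒ out+=7
emit(4) @ H1 ⇒ out+=4
H0 returns 0
H1 returns [7, 4, 0]
= [7, 4, 0]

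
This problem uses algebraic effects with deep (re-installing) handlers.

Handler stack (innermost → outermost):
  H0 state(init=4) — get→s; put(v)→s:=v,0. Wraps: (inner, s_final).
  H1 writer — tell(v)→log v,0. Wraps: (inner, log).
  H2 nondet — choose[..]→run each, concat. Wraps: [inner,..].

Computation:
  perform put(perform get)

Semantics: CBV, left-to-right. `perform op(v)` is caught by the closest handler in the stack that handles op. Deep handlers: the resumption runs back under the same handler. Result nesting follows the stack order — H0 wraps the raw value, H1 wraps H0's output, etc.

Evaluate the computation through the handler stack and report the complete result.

Working:
get @ H0 ⇒ 4
put(4) @ H0 ⇒ s:=4
H0 returns (0, 4)
H1 returns ((0, 4), ())
H2 returns [((0, 4), ())]
= [((0, 4), ())]

Answer: [((0, 4), ())]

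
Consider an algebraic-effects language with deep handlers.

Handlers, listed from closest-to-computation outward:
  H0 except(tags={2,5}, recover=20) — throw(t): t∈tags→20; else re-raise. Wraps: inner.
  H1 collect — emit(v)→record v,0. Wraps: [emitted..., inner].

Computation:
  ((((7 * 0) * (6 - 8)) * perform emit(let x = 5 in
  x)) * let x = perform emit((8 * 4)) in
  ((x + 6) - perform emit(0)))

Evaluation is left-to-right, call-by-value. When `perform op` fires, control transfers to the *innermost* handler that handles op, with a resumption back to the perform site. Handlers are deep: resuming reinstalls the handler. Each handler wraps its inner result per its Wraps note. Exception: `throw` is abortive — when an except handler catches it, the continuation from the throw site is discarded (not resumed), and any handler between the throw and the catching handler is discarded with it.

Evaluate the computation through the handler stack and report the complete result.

Working:
emit(5) @ H1 ⇒ out+=5
emit(32) @ H1 ⇒ out+=32
emit(0) @ H1 ⇒ out+=0
H0 returns 0
H1 returns [5, 32, 0, 0]
= [5, 32, 0, 0]

Answer: [5, 32, 0, 0]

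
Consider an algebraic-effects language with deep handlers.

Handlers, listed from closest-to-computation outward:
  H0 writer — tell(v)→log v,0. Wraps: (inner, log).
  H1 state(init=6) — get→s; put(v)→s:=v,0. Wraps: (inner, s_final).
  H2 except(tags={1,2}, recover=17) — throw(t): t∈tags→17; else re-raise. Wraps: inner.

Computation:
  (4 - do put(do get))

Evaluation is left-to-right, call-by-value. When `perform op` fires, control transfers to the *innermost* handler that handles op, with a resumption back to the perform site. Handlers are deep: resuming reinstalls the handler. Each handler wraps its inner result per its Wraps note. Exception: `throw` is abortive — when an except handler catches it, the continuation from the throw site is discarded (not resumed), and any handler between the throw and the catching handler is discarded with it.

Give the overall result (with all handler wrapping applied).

Answer: ((4, ()), 6)

Evaluation trace:
get @ H1 ⇒ 6
put(6) @ H1 ⇒ s:=6
H0 returns (4, ())
H1 returns ((4, ()), 6)
H2 returns ((4, ()), 6)
= ((4, ()), 6)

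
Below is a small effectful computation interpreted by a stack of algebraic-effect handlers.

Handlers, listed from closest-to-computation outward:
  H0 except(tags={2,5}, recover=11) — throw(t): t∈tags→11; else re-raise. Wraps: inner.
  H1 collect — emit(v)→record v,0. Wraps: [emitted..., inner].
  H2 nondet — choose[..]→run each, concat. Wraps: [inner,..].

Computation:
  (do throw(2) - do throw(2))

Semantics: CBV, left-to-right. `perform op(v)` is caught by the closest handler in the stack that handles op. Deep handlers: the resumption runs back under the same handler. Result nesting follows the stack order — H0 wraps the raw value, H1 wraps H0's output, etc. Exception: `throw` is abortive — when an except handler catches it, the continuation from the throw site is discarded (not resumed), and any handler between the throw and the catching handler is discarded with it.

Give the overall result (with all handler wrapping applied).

Evaluation trace:
throw(2) @ H0 caught ⇒ 11
H1 returns [11]
H2 returns [[11]]
= [[11]]

Answer: [[11]]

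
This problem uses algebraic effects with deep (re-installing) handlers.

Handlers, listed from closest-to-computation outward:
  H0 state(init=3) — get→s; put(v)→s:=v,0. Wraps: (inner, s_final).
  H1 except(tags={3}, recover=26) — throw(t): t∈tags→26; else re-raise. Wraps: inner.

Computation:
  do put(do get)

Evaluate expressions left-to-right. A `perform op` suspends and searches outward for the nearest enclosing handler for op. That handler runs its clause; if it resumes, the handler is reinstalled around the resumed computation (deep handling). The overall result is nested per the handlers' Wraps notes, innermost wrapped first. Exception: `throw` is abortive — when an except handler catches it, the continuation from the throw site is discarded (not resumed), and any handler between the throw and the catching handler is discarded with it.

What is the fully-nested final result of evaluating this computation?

Working:
get @ H0 ⇒ 3
put(3) @ H0 ⇒ s:=3
H0 returns (0, 3)
H1 returns (0, 3)
= (0, 3)

Answer: (0, 3)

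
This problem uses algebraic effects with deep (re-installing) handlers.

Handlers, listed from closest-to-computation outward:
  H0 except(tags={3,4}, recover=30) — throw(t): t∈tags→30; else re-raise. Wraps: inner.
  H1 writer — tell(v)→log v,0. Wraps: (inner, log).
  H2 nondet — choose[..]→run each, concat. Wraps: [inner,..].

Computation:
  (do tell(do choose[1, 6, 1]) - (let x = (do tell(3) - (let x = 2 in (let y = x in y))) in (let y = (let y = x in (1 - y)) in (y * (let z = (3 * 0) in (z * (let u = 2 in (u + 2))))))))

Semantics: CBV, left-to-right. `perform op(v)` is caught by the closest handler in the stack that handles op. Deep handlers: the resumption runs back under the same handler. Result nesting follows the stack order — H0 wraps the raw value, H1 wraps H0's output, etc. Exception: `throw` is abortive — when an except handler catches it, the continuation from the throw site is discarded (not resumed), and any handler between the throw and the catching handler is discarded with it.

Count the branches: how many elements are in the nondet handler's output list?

Answer: 3

Step-by-step:
choose[1, 6, 1] @ H2
  branch[0] choose=1:
    tell(1) @ H1 ⇒ log+=1
    tell(3) @ H1 ⇒ log+=3
    H0 returns 0
    H1 returns (0, (1, 3))
    H2 returns [(0, (1, 3))]
  branch[1] choose=6:
    tell(6) @ H1 ⇒ log+=6
    tell(3) @ H1 ⇒ log+=3
    H0 returns 0
    H1 returns (0, (6, 3))
    H2 returns [(0, (6, 3))]
  branch[2] choose=1:
    tell(1) @ H1 ⇒ log+=1
    tell(3) @ H1 ⇒ log+=3
    H0 returns 0
    H1 returns (0, (1, 3))
    H2 returns [(0, (1, 3))]
= [(0, (1, 3)), (0, (6, 3)), (0, (1, 3))]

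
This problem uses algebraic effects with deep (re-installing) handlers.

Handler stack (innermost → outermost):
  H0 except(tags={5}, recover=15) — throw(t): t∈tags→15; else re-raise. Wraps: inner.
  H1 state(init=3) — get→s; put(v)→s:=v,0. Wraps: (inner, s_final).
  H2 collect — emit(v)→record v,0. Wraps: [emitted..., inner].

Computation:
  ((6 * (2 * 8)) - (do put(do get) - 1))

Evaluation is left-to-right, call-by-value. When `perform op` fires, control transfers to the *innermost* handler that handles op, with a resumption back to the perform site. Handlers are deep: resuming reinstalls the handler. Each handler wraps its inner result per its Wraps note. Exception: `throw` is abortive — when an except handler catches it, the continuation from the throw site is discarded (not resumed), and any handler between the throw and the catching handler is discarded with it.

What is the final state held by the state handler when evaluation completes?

Working:
get @ H1 ⇒ 3
put(3) @ H1 ⇒ s:=3
H0 returns 97
H1 returns (97, 3)
H2 returns [(97, 3)]
= [(97, 3)]

Answer: 3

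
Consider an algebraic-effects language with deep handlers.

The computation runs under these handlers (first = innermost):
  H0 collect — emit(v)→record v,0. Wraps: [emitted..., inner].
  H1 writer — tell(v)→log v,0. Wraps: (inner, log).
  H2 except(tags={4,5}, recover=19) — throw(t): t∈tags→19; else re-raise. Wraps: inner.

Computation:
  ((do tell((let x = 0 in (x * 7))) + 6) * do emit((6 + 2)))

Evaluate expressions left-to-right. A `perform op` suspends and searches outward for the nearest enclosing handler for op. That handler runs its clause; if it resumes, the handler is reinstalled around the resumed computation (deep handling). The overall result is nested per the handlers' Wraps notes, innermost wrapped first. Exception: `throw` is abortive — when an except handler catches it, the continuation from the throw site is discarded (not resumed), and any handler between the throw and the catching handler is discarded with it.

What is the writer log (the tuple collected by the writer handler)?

Answer: (0)

Step-by-step:
tell(0) @ H1 ⇒ log+=0
emit(8) @ H0 ⇒ out+=8
H0 returns [8, 0]
H1 returns ([8, 0], (0))
H2 returns ([8, 0], (0))
= ([8, 0], (0))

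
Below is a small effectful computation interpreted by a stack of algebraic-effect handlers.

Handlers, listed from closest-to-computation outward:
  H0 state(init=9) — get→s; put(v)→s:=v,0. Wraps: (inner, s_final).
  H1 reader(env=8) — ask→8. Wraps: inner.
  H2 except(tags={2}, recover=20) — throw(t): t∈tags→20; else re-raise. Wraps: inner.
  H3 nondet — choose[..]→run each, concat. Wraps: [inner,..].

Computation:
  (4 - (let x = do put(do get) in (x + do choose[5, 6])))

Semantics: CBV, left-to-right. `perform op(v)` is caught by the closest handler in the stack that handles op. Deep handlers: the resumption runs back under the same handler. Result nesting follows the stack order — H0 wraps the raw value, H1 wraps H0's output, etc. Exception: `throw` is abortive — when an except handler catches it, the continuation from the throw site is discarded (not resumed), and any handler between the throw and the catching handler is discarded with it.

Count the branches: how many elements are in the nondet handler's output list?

Answer: 2

Step-by-step:
get @ H0 ⇒ 9
put(9) @ H0 ⇒ s:=9
choose[5, 6] @ H3
  branch[0] choose=5:
    H0 returns (-1, 9)
    H1 returns (-1, 9)
    H2 returns (-1, 9)
    H3 returns [(-1, 9)]
  branch[1] choose=6:
    H0 returns (-2, 9)
    H1 returns (-2, 9)
    H2 returns (-2, 9)
    H3 returns [(-2, 9)]
= [(-1, 9), (-2, 9)]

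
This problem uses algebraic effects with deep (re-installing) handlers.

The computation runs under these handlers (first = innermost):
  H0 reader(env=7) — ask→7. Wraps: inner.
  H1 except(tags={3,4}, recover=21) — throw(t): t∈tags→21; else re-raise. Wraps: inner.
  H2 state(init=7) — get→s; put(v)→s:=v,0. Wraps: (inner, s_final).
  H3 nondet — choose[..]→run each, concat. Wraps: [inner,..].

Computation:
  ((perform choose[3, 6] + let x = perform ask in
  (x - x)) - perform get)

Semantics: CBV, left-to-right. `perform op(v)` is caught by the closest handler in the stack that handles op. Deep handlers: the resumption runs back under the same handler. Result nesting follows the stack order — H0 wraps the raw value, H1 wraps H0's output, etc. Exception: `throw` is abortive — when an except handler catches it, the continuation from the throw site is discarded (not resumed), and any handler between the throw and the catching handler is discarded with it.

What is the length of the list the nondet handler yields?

Working:
choose[3, 6] @ H3
  branch[0] choose=3:
    ask @ H0 ⇒ 7
    get @ H2 ⇒ 7
    H0 returns -4
    H1 returns -4
    H2 returns (-4, 7)
    H3 returns [(-4, 7)]
  branch[1] choose=6:
    ask @ H0 ⇒ 7
    get @ H2 ⇒ 7
    H0 returns -1
    H1 returns -1
    H2 returns (-1, 7)
    H3 returns [(-1, 7)]
= [(-4, 7), (-1, 7)]

Answer: 2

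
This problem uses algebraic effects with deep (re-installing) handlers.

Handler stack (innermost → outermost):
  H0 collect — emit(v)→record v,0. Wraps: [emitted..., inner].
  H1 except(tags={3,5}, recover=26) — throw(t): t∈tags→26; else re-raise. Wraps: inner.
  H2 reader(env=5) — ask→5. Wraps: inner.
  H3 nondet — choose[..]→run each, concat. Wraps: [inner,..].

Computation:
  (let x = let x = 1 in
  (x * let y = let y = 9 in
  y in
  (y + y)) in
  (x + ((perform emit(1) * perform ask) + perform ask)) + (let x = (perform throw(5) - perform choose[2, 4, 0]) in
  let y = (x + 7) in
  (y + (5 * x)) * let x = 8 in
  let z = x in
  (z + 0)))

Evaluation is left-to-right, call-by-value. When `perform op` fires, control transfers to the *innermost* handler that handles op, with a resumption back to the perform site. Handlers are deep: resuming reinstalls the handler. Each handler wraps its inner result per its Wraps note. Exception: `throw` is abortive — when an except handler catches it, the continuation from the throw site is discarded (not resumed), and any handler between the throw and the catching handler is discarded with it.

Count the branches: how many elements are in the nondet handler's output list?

Answer: 1

Evaluation trace:
emit(1) @ H0 ⇒ out+=1
ask @ H2 ⇒ 5
ask @ H2 ⇒ 5
throw(5) @ H1 caught ⇒ 26
H2 returns 26
H3 returns [26]
= [26]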